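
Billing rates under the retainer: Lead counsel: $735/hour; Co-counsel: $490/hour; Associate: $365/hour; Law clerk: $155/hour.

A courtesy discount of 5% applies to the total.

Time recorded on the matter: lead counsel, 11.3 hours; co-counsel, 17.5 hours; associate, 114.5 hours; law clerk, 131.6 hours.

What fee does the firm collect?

Lead counsel: 11.3 × $735 = $8,305.50
Co-counsel: 17.5 × $490 = $8,575.00
Associate: 114.5 × $365 = $41,792.50
Law clerk: 131.6 × $155 = $20,398.00
Subtotal: $79,071.00
Less 5% discount: −$3,953.55
Total: $79,071.00 − $3,953.55 = $75,117.45

$75,117.45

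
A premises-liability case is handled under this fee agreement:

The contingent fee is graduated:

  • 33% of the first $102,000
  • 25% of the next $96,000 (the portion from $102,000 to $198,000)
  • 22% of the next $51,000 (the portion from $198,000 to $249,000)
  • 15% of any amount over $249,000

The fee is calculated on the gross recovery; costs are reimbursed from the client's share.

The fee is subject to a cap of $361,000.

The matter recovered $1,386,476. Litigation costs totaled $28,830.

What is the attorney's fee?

$239,501.40

Fee base is the gross recovery, $1,386,476; costs are reimbursed separately.
First $102,000 at 33% = $33,660.00
Next $96,000 at 25% = $24,000.00
Next $51,000 at 22% = $11,220.00
Remaining $1,137,476 at 15% = $170,621.40
Fee: $33,660.00 + $24,000.00 + $11,220.00 + $170,621.40 = $239,501.40
$239,501.40 is under the $361,000 cap.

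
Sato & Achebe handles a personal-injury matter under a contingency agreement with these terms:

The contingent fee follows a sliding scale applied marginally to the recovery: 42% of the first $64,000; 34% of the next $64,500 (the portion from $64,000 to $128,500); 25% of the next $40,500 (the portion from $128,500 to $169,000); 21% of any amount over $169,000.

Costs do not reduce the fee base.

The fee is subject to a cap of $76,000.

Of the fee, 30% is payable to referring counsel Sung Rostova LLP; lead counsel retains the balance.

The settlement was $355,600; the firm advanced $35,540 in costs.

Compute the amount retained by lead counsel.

$53,200.00

Fee base is the gross recovery, $355,600; costs are reimbursed separately.
First $64,000 at 42% = $26,880.00
Next $64,500 at 34% = $21,930.00
Next $40,500 at 25% = $10,125.00
Remaining $186,600 at 21% = $39,186.00
Fee: $26,880.00 + $21,930.00 + $10,125.00 + $39,186.00 = $98,121.00
$98,121.00 exceeds the $76,000 cap, so the fee is capped at $76,000.00.
Referral share: 30% of $76,000.00 = $22,800.00; lead counsel retains $76,000.00 − $22,800.00 = $53,200.00.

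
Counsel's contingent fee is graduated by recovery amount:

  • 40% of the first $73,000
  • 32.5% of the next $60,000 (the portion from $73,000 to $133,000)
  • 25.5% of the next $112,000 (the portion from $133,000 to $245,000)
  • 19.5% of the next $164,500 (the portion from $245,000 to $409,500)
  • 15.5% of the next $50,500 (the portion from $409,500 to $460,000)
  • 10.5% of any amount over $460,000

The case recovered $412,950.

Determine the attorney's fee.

$109,872.25

First $73,000 at 40% = $29,200.00
Next $60,000 at 32.5% = $19,500.00
Next $112,000 at 25.5% = $28,560.00
Next $164,500 at 19.5% = $32,077.50
Remaining $3,450 at 15.5% = $534.75
Fee: $29,200.00 + $19,500.00 + $28,560.00 + $32,077.50 + $534.75 = $109,872.25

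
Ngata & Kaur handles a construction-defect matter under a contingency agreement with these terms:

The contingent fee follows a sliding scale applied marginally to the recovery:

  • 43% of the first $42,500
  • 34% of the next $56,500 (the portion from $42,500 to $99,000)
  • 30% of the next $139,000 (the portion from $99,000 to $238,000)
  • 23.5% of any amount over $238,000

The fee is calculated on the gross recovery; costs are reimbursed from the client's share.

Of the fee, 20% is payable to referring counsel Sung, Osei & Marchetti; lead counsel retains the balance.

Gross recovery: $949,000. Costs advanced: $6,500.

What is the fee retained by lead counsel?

Fee base is the gross recovery, $949,000; costs are reimbursed separately.
First $42,500 at 43% = $18,275.00
Next $56,500 at 34% = $19,210.00
Next $139,000 at 30% = $41,700.00
Remaining $711,000 at 23.5% = $167,085.00
Fee: $18,275.00 + $19,210.00 + $41,700.00 + $167,085.00 = $246,270.00
Referral share: 20% of $246,270.00 = $49,254.00; lead counsel retains $246,270.00 − $49,254.00 = $197,016.00.

$197,016.00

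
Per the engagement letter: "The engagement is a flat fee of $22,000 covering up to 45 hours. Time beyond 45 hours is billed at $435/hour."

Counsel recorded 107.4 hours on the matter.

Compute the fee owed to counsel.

Flat fee: $22,000.00
Excess hours: 107.4 − 45 = 62.4
Overrun: 62.4 × $435 = $27,144.00
Total: $22,000.00 + $27,144.00 = $49,144.00

$49,144.00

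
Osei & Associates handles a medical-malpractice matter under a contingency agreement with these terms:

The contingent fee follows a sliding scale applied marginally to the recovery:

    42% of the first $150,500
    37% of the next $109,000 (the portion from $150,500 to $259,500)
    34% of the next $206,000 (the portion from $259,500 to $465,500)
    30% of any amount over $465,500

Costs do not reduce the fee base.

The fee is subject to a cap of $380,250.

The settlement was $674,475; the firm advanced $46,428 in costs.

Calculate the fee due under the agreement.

$236,272.50

Fee base is the gross recovery, $674,475; costs are reimbursed separately.
First $150,500 at 42% = $63,210.00
Next $109,000 at 37% = $40,330.00
Next $206,000 at 34% = $70,040.00
Remaining $208,975 at 30% = $62,692.50
Fee: $63,210.00 + $40,330.00 + $70,040.00 + $62,692.50 = $236,272.50
$236,272.50 is under the $380,250 cap.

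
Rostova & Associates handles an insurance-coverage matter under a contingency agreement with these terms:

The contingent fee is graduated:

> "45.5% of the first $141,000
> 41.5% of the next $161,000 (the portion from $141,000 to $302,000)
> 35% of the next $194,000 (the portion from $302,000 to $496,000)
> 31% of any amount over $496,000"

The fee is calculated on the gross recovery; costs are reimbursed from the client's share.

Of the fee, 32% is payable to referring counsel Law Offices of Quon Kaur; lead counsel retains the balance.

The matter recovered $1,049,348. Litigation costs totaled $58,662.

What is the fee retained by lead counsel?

Fee base is the gross recovery, $1,049,348; costs are reimbursed separately.
First $141,000 at 45.5% = $64,155.00
Next $161,000 at 41.5% = $66,815.00
Next $194,000 at 35% = $67,900.00
Remaining $553,348 at 31% = $171,537.88
Fee: $64,155.00 + $66,815.00 + $67,900.00 + $171,537.88 = $370,407.88
Referral share: 32% of $370,407.88 = $118,530.52; lead counsel retains $370,407.88 − $118,530.52 = $251,877.36.

$251,877.36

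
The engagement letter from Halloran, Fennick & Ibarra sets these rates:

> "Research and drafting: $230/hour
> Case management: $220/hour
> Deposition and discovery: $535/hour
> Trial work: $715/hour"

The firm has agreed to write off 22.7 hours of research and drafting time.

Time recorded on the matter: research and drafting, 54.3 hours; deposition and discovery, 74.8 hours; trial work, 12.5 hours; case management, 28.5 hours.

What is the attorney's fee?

$62,493.50

Research and drafting: 54.3 × $230 = $12,489.00
Case management: 28.5 × $220 = $6,270.00
Deposition and discovery: 74.8 × $535 = $40,018.00
Trial work: 12.5 × $715 = $8,937.50
Subtotal: $67,714.50
Write-off: 22.7 × $230 = $5,221.00
Total: $67,714.50 − $5,221.00 = $62,493.50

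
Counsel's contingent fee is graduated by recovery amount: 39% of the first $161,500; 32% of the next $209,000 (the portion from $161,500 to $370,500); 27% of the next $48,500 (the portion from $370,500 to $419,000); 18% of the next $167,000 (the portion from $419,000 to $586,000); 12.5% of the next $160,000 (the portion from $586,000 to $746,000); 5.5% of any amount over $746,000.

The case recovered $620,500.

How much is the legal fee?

First $161,500 at 39% = $62,985.00
Next $209,000 at 32% = $66,880.00
Next $48,500 at 27% = $13,095.00
Next $167,000 at 18% = $30,060.00
Remaining $34,500 at 12.5% = $4,312.50
Fee: $62,985.00 + $66,880.00 + $13,095.00 + $30,060.00 + $4,312.50 = $177,332.50

$177,332.50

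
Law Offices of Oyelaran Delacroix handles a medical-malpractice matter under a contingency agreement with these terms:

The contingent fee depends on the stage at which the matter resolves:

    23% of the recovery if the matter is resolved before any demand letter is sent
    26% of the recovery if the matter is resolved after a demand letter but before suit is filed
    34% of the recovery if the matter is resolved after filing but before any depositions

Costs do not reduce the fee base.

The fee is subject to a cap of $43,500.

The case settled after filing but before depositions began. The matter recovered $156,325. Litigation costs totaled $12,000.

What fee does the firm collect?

Fee base is the gross recovery, $156,325; costs are reimbursed separately.
The matter settled after filing but before depositions began, so the 34% rate applies.
$156,325 × 34% = $53,150.50
$53,150.50 exceeds the $43,500 cap, so the fee is capped at $43,500.00.

$43,500.00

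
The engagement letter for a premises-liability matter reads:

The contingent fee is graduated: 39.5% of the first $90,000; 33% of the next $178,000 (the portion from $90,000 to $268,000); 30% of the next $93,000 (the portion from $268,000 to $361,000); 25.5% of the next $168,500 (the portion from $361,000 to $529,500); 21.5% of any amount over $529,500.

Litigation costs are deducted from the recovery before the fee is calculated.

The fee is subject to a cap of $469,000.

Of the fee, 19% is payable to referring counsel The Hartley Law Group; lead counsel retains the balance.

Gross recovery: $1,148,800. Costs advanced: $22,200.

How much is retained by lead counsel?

Fee base (net of costs): $1,148,800 − $22,200 = $1,126,600
First $90,000 at 39.5% = $35,550.00
Next $178,000 at 33% = $58,740.00
Next $93,000 at 30% = $27,900.00
Next $168,500 at 25.5% = $42,967.50
Remaining $597,100 at 21.5% = $128,376.50
Fee: $35,550.00 + $58,740.00 + $27,900.00 + $42,967.50 + $128,376.50 = $293,534.00
$293,534.00 is under the $469,000 cap.
Referral share: 19% of $293,534.00 = $55,771.46; lead counsel retains $293,534.00 − $55,771.46 = $237,762.54.

$237,762.54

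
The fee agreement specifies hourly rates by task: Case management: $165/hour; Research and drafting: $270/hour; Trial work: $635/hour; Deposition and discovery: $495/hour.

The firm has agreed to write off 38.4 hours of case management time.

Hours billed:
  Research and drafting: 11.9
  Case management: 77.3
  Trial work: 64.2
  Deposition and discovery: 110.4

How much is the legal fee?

Case management: 77.3 × $165 = $12,754.50
Research and drafting: 11.9 × $270 = $3,213.00
Trial work: 64.2 × $635 = $40,767.00
Deposition and discovery: 110.4 × $495 = $54,648.00
Subtotal: $111,382.50
Write-off: 38.4 × $165 = $6,336.00
Total: $111,382.50 − $6,336.00 = $105,046.50

$105,046.50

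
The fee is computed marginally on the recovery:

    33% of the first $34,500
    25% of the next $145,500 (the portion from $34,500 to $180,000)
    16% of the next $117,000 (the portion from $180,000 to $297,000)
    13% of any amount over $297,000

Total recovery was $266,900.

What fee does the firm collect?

First $34,500 at 33% = $11,385.00
Next $145,500 at 25% = $36,375.00
Remaining $86,900 at 16% = $13,904.00
Fee: $11,385.00 + $36,375.00 + $13,904.00 = $61,664.00

$61,664.00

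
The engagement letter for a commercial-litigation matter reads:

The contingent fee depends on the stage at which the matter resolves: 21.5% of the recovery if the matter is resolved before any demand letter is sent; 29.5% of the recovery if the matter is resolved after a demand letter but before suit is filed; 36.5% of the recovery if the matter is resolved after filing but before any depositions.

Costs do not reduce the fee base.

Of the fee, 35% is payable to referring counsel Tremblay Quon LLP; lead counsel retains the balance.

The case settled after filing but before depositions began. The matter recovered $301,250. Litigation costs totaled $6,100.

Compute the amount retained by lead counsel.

Fee base is the gross recovery, $301,250; costs are reimbursed separately.
The matter settled after filing but before depositions began, so the 36.5% rate applies.
$301,250 × 36.5% = $109,956.25
Referral share: 35% of $109,956.25 = $38,484.69; lead counsel retains $109,956.25 − $38,484.69 = $71,471.56.

$71,471.56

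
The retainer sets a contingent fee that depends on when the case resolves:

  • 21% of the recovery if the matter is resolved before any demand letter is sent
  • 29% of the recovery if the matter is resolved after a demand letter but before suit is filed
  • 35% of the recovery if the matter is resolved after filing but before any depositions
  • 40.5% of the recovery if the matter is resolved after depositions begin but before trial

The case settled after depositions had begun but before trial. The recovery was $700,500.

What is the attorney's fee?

The matter settled after depositions had begun but before trial, so the 40.5% rate applies.
$700,500 × 40.5% = $283,702.50

$283,702.50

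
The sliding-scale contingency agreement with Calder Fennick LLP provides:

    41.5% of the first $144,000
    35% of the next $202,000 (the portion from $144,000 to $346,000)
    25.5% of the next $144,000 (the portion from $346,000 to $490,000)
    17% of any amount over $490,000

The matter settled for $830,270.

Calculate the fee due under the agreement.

$225,025.90

First $144,000 at 41.5% = $59,760.00
Next $202,000 at 35% = $70,700.00
Next $144,000 at 25.5% = $36,720.00
Remaining $340,270 at 17% = $57,845.90
Fee: $59,760.00 + $70,700.00 + $36,720.00 + $57,845.90 = $225,025.90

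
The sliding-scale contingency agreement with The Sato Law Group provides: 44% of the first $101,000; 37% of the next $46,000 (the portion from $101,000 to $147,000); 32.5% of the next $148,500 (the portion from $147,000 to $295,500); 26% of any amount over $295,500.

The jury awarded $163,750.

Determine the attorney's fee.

First $101,000 at 44% = $44,440.00
Next $46,000 at 37% = $17,020.00
Remaining $16,750 at 32.5% = $5,443.75
Fee: $44,440.00 + $17,020.00 + $5,443.75 = $66,903.75

$66,903.75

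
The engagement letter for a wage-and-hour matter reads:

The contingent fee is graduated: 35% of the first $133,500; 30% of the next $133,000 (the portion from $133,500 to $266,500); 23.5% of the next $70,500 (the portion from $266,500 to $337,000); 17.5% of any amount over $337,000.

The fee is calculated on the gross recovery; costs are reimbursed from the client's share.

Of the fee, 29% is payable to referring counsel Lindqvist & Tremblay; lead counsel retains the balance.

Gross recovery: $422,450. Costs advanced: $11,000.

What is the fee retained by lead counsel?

Fee base is the gross recovery, $422,450; costs are reimbursed separately.
First $133,500 at 35% = $46,725.00
Next $133,000 at 30% = $39,900.00
Next $70,500 at 23.5% = $16,567.50
Remaining $85,450 at 17.5% = $14,953.75
Fee: $46,725.00 + $39,900.00 + $16,567.50 + $14,953.75 = $118,146.25
Referral share: 29% of $118,146.25 = $34,262.41; lead counsel retains $118,146.25 − $34,262.41 = $83,883.84.

$83,883.84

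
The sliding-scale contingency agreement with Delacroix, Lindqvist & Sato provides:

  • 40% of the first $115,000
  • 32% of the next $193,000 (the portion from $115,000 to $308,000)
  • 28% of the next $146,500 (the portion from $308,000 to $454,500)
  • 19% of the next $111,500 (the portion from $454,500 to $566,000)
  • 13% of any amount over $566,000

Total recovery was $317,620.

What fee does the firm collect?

$110,453.60

First $115,000 at 40% = $46,000.00
Next $193,000 at 32% = $61,760.00
Remaining $9,620 at 28% = $2,693.60
Fee: $46,000.00 + $61,760.00 + $2,693.60 = $110,453.60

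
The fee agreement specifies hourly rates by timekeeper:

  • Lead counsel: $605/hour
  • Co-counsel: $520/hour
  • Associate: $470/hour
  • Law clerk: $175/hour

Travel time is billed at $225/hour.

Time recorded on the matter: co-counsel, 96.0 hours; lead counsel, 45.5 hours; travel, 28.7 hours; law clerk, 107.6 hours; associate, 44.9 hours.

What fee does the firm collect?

$123,838.00

Lead counsel: 45.5 × $605 = $27,527.50
Co-counsel: 96.0 × $520 = $49,920.00
Associate: 44.9 × $470 = $21,103.00
Law clerk: 107.6 × $175 = $18,830.00
Subtotal: $27,527.50 + $49,920.00 + $21,103.00 + $18,830.00 = $117,380.50
Travel: 28.7 × $225 = $6,457.50
Total: $117,380.50 + $6,457.50 = $123,838.00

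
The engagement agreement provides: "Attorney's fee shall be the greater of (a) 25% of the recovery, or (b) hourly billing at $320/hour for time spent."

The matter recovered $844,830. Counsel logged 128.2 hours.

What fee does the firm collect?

$211,207.50

(a) 25% of $844,830 = $211,207.50
(b) 128.2 × $320 = $41,024.00
The greater is (a): $211,207.50.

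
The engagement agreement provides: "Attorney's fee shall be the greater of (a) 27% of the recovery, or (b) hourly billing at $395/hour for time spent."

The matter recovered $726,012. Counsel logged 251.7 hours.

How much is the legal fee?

(a) 27% of $726,012 = $196,023.24
(b) 251.7 × $395 = $99,421.50
The greater is (a): $196,023.24.

$196,023.24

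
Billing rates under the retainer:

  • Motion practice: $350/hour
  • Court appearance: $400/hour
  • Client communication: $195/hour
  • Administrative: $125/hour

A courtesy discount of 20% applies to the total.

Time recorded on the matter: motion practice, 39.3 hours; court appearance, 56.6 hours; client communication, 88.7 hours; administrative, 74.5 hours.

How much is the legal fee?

Motion practice: 39.3 × $350 = $13,755.00
Court appearance: 56.6 × $400 = $22,640.00
Client communication: 88.7 × $195 = $17,296.50
Administrative: 74.5 × $125 = $9,312.50
Subtotal: $63,004.00
Less 20% discount: −$12,600.80
Total: $63,004.00 − $12,600.80 = $50,403.20

$50,403.20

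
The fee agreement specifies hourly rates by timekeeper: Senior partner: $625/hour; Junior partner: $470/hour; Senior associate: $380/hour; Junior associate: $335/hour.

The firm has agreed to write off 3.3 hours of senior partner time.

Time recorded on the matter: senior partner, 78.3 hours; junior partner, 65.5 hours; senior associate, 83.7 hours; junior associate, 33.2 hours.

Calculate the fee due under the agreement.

$120,588.00

Senior partner: 78.3 × $625 = $48,937.50
Junior partner: 65.5 × $470 = $30,785.00
Senior associate: 83.7 × $380 = $31,806.00
Junior associate: 33.2 × $335 = $11,122.00
Subtotal: $122,650.50
Write-off: 3.3 × $625 = $2,062.50
Total: $122,650.50 − $2,062.50 = $120,588.00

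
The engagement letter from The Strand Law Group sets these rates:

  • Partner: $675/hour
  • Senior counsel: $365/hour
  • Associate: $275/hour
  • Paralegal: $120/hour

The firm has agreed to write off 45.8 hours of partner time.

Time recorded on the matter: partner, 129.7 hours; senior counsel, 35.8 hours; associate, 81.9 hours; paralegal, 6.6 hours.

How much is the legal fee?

Partner: 129.7 × $675 = $87,547.50
Senior counsel: 35.8 × $365 = $13,067.00
Associate: 81.9 × $275 = $22,522.50
Paralegal: 6.6 × $120 = $792.00
Subtotal: $123,929.00
Write-off: 45.8 × $675 = $30,915.00
Total: $123,929.00 − $30,915.00 = $93,014.00

$93,014.00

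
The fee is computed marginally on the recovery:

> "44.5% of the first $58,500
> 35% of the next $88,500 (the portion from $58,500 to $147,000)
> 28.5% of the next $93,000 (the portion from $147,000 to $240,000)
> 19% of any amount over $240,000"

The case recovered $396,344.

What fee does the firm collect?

First $58,500 at 44.5% = $26,032.50
Next $88,500 at 35% = $30,975.00
Next $93,000 at 28.5% = $26,505.00
Remaining $156,344 at 19% = $29,705.36
Fee: $26,032.50 + $30,975.00 + $26,505.00 + $29,705.36 = $113,217.86

$113,217.86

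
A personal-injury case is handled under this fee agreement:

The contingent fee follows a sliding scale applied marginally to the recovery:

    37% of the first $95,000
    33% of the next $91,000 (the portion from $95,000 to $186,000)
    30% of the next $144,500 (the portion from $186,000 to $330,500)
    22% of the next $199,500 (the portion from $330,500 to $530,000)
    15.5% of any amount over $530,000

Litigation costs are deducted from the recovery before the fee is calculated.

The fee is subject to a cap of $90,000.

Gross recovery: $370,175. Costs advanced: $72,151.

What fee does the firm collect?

Fee base (net of costs): $370,175 − $72,151 = $298,024
First $95,000 at 37% = $35,150.00
Next $91,000 at 33% = $30,030.00
Remaining $112,024 at 30% = $33,607.20
Fee: $35,150.00 + $30,030.00 + $33,607.20 = $98,787.20
$98,787.20 exceeds the $90,000 cap, so the fee is capped at $90,000.00.

$90,000.00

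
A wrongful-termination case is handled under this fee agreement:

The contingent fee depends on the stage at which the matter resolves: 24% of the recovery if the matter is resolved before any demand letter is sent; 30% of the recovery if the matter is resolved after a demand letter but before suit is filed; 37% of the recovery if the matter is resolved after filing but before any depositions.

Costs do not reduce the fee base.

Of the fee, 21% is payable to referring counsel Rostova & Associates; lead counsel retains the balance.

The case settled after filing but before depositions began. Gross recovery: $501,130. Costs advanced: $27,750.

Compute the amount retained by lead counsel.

Fee base is the gross recovery, $501,130; costs are reimbursed separately.
The matter settled after filing but before depositions began, so the 37% rate applies.
$501,130 × 37% = $185,418.10
Referral share: 21% of $185,418.10 = $38,937.80; lead counsel retains $185,418.10 − $38,937.80 = $146,480.30.

$146,480.30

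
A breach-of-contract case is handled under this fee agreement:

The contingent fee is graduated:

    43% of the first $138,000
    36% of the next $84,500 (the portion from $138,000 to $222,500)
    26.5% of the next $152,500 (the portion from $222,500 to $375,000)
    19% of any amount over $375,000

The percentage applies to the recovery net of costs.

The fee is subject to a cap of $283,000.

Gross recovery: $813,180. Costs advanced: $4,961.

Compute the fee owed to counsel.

Fee base (net of costs): $813,180 − $4,961 = $808,219
First $138,000 at 43% = $59,340.00
Next $84,500 at 36% = $30,420.00
Next $152,500 at 26.5% = $40,412.50
Remaining $433,219 at 19% = $82,311.61
Fee: $59,340.00 + $30,420.00 + $40,412.50 + $82,311.61 = $212,484.11
$212,484.11 is under the $283,000 cap.

$212,484.11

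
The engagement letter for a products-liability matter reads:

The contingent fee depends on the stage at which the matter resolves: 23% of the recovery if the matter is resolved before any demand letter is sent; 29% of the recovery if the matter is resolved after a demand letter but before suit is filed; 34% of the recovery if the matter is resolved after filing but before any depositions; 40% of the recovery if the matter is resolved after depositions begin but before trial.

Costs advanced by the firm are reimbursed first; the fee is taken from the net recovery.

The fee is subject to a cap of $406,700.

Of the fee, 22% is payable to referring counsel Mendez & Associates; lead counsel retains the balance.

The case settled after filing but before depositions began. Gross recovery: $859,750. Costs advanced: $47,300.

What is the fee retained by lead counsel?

Fee base (net of costs): $859,750 − $47,300 = $812,450
The matter settled after filing but before depositions began, so the 34% rate applies.
$812,450 × 34% = $276,233.00
$276,233.00 is under the $406,700 cap.
Referral share: 22% of $276,233.00 = $60,771.26; lead counsel retains $276,233.00 − $60,771.26 = $215,461.74.

$215,461.74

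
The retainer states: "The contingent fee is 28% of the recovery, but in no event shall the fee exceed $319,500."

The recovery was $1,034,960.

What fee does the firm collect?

28% of $1,034,960 = $289,788.80
That is under the $319,500 cap.

$289,788.80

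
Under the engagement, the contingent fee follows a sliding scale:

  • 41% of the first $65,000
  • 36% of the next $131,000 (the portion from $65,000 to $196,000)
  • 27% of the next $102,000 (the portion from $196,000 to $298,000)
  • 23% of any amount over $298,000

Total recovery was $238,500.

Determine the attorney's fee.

First $65,000 at 41% = $26,650.00
Next $131,000 at 36% = $47,160.00
Remaining $42,500 at 27% = $11,475.00
Fee: $26,650.00 + $47,160.00 + $11,475.00 = $85,285.00

$85,285.00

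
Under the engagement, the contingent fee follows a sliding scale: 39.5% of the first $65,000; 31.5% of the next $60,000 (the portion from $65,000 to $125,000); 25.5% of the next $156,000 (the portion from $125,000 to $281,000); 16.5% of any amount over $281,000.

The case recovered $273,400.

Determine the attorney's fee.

First $65,000 at 39.5% = $25,675.00
Next $60,000 at 31.5% = $18,900.00
Remaining $148,400 at 25.5% = $37,842.00
Fee: $25,675.00 + $18,900.00 + $37,842.00 = $82,417.00

$82,417.00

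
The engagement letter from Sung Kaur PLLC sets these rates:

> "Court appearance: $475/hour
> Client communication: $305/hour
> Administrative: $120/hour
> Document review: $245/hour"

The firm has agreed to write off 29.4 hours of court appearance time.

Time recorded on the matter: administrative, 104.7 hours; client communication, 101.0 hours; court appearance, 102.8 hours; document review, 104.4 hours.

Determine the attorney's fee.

Court appearance: 102.8 × $475 = $48,830.00
Client communication: 101.0 × $305 = $30,805.00
Administrative: 104.7 × $120 = $12,564.00
Document review: 104.4 × $245 = $25,578.00
Subtotal: $117,777.00
Write-off: 29.4 × $475 = $13,965.00
Total: $117,777.00 − $13,965.00 = $103,812.00

$103,812.00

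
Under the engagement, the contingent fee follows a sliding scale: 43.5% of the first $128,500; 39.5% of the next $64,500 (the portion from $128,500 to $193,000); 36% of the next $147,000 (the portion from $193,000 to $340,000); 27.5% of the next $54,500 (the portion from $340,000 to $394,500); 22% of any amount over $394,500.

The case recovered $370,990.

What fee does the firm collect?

$142,817.25

First $128,500 at 43.5% = $55,897.50
Next $64,500 at 39.5% = $25,477.50
Next $147,000 at 36% = $52,920.00
Remaining $30,990 at 27.5% = $8,522.25
Fee: $55,897.50 + $25,477.50 + $52,920.00 + $8,522.25 = $142,817.25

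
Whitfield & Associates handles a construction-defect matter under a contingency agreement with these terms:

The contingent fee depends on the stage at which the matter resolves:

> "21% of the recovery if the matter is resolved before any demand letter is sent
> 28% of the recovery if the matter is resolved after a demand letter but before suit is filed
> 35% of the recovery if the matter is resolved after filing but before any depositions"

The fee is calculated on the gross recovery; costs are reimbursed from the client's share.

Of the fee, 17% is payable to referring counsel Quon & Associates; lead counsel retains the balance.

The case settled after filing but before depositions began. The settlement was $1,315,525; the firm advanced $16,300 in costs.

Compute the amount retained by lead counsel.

$382,160.01

Fee base is the gross recovery, $1,315,525; costs are reimbursed separately.
The matter settled after filing but before depositions began, so the 35% rate applies.
$1,315,525 × 35% = $460,433.75
Referral share: 17% of $460,433.75 = $78,273.74; lead counsel retains $460,433.75 − $78,273.74 = $382,160.01.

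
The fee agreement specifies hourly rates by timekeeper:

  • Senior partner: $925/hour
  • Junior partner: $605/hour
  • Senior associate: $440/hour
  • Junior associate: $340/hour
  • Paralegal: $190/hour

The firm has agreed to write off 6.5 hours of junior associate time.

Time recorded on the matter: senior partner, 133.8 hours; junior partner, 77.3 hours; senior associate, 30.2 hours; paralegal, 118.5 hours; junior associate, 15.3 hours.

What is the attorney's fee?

Senior partner: 133.8 × $925 = $123,765.00
Junior partner: 77.3 × $605 = $46,766.50
Senior associate: 30.2 × $440 = $13,288.00
Junior associate: 15.3 × $340 = $5,202.00
Paralegal: 118.5 × $190 = $22,515.00
Subtotal: $211,536.50
Write-off: 6.5 × $340 = $2,210.00
Total: $211,536.50 − $2,210.00 = $209,326.50

$209,326.50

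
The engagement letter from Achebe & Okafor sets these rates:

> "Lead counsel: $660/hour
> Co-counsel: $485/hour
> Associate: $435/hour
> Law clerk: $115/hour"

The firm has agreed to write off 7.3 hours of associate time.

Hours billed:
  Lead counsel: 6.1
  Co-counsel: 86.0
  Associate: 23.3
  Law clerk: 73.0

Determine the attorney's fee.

Lead counsel: 6.1 × $660 = $4,026.00
Co-counsel: 86.0 × $485 = $41,710.00
Associate: 23.3 × $435 = $10,135.50
Law clerk: 73.0 × $115 = $8,395.00
Subtotal: $64,266.50
Write-off: 7.3 × $435 = $3,175.50
Total: $64,266.50 − $3,175.50 = $61,091.00

$61,091.00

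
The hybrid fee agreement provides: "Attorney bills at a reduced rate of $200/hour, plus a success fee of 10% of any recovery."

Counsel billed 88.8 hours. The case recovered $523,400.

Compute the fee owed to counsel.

$70,100.00

Hourly: 88.8 × $200 = $17,760.00
Success fee: 10% of $523,400 = $52,340.00
Total: $17,760.00 + $52,340.00 = $70,100.00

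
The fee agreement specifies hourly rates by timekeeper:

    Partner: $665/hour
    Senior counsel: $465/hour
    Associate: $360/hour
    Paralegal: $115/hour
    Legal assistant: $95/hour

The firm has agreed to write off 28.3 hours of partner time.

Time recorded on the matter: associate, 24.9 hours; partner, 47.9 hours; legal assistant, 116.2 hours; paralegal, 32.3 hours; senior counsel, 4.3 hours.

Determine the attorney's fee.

Partner: 47.9 × $665 = $31,853.50
Senior counsel: 4.3 × $465 = $1,999.50
Associate: 24.9 × $360 = $8,964.00
Paralegal: 32.3 × $115 = $3,714.50
Legal assistant: 116.2 × $95 = $11,039.00
Subtotal: $57,570.50
Write-off: 28.3 × $665 = $18,819.50
Total: $57,570.50 − $18,819.50 = $38,751.00

$38,751.00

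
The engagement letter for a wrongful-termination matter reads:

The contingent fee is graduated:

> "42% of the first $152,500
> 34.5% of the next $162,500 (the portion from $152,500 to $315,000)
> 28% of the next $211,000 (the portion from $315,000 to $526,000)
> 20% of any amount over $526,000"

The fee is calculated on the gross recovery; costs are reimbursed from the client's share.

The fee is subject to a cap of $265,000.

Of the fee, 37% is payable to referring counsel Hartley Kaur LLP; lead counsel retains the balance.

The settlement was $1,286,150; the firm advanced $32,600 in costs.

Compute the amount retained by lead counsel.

$166,950.00

Fee base is the gross recovery, $1,286,150; costs are reimbursed separately.
First $152,500 at 42% = $64,050.00
Next $162,500 at 34.5% = $56,062.50
Next $211,000 at 28% = $59,080.00
Remaining $760,150 at 20% = $152,030.00
Fee: $64,050.00 + $56,062.50 + $59,080.00 + $152,030.00 = $331,222.50
$331,222.50 exceeds the $265,000 cap, so the fee is capped at $265,000.00.
Referral share: 37% of $265,000.00 = $98,050.00; lead counsel retains $265,000.00 − $98,050.00 = $166,950.00.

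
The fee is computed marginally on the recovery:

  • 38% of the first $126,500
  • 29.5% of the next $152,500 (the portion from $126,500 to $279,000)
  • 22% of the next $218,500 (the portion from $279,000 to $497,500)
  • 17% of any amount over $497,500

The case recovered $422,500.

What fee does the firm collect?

$124,627.50

First $126,500 at 38% = $48,070.00
Next $152,500 at 29.5% = $44,987.50
Remaining $143,500 at 22% = $31,570.00
Fee: $48,070.00 + $44,987.50 + $31,570.00 = $124,627.50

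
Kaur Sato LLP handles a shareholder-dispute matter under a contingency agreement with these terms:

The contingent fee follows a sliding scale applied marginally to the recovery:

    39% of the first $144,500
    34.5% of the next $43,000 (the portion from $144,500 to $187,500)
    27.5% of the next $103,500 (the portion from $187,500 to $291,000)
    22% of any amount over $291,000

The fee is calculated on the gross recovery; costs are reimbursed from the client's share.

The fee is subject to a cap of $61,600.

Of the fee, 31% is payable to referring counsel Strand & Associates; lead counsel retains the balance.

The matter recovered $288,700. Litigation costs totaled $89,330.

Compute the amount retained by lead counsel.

Fee base is the gross recovery, $288,700; costs are reimbursed separately.
First $144,500 at 39% = $56,355.00
Next $43,000 at 34.5% = $14,835.00
Remaining $101,200 at 27.5% = $27,830.00
Fee: $56,355.00 + $14,835.00 + $27,830.00 = $99,020.00
$99,020.00 exceeds the $61,600 cap, so the fee is capped at $61,600.00.
Referral share: 31% of $61,600.00 = $19,096.00; lead counsel retains $61,600.00 − $19,096.00 = $42,504.00.

$42,504.00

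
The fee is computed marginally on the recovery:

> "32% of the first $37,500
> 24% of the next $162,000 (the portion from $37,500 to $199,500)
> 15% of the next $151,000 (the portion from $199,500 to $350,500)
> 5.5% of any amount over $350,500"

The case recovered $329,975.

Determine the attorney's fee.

$70,451.25

First $37,500 at 32% = $12,000.00
Next $162,000 at 24% = $38,880.00
Remaining $130,475 at 15% = $19,571.25
Fee: $12,000.00 + $38,880.00 + $19,571.25 = $70,451.25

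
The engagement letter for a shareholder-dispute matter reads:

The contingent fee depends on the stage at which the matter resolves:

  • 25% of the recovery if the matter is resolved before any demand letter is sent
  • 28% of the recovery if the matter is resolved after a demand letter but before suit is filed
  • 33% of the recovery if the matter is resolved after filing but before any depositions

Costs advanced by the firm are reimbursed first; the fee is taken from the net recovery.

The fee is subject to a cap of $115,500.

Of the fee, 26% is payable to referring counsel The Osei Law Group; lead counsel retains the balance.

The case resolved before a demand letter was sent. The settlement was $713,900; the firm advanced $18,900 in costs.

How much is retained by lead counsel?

$85,470.00

Fee base (net of costs): $713,900 − $18,900 = $695,000
The matter resolved before a demand letter was sent, so the 25% rate applies.
$695,000 × 25% = $173,750.00
$173,750.00 exceeds the $115,500 cap, so the fee is capped at $115,500.00.
Referral share: 26% of $115,500.00 = $30,030.00; lead counsel retains $115,500.00 − $30,030.00 = $85,470.00.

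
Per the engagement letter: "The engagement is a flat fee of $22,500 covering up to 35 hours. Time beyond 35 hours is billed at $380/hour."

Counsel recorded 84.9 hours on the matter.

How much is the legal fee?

Flat fee: $22,500.00
Excess hours: 84.9 − 35 = 49.9
Overrun: 49.9 × $380 = $18,962.00
Total: $22,500.00 + $18,962.00 = $41,462.00

$41,462.00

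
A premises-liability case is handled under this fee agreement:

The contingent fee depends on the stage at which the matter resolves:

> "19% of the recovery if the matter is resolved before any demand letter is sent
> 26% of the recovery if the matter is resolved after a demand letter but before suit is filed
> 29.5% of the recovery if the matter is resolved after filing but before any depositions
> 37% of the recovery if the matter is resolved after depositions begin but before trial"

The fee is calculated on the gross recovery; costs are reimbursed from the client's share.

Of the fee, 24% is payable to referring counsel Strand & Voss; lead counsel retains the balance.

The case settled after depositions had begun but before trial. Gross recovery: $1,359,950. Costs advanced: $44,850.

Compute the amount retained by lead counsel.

$382,417.94

Fee base is the gross recovery, $1,359,950; costs are reimbursed separately.
The matter settled after depositions had begun but before trial, so the 37% rate applies.
$1,359,950 × 37% = $503,181.50
Referral share: 24% of $503,181.50 = $120,763.56; lead counsel retains $503,181.50 − $120,763.56 = $382,417.94.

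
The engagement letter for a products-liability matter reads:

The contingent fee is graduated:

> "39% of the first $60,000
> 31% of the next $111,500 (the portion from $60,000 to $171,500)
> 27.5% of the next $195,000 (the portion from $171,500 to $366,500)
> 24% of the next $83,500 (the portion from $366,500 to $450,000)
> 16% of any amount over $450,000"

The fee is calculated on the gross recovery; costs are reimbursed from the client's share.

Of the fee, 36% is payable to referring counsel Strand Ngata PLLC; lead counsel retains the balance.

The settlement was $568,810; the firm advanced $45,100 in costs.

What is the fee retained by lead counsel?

$96,409.34

Fee base is the gross recovery, $568,810; costs are reimbursed separately.
First $60,000 at 39% = $23,400.00
Next $111,500 at 31% = $34,565.00
Next $195,000 at 27.5% = $53,625.00
Next $83,500 at 24% = $20,040.00
Remaining $118,810 at 16% = $19,009.60
Fee: $23,400.00 + $34,565.00 + $53,625.00 + $20,040.00 + $19,009.60 = $150,639.60
Referral share: 36% of $150,639.60 = $54,230.26; lead counsel retains $150,639.60 − $54,230.26 = $96,409.34.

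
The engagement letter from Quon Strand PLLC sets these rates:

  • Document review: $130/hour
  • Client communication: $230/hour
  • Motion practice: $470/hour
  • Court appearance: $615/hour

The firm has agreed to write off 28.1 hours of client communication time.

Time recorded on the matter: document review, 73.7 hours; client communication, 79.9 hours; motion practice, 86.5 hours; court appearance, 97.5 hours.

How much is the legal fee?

$122,112.50

Document review: 73.7 × $130 = $9,581.00
Client communication: 79.9 × $230 = $18,377.00
Motion practice: 86.5 × $470 = $40,655.00
Court appearance: 97.5 × $615 = $59,962.50
Subtotal: $128,575.50
Write-off: 28.1 × $230 = $6,463.00
Total: $128,575.50 − $6,463.00 = $122,112.50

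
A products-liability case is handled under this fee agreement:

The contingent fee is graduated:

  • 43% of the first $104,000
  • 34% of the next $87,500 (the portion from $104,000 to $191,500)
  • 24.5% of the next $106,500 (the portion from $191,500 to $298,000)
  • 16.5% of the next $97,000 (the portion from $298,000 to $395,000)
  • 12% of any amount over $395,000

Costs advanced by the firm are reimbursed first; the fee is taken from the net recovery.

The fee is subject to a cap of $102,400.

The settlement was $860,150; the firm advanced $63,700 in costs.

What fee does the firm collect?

$102,400.00

Fee base (net of costs): $860,150 − $63,700 = $796,450
First $104,000 at 43% = $44,720.00
Next $87,500 at 34% = $29,750.00
Next $106,500 at 24.5% = $26,092.50
Next $97,000 at 16.5% = $16,005.00
Remaining $401,450 at 12% = $48,174.00
Fee: $44,720.00 + $29,750.00 + $26,092.50 + $16,005.00 + $48,174.00 = $164,741.50
$164,741.50 exceeds the $102,400 cap, so the fee is capped at $102,400.00.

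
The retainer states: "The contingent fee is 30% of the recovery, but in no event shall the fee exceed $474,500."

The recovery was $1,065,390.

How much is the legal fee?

$319,617.00

30% of $1,065,390 = $319,617.00
That is under the $474,500 cap.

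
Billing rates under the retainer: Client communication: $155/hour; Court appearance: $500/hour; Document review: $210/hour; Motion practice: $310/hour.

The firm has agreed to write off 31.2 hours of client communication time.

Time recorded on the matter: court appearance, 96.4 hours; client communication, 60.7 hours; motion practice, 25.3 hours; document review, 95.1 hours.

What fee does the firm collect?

$80,586.50

Client communication: 60.7 × $155 = $9,408.50
Court appearance: 96.4 × $500 = $48,200.00
Document review: 95.1 × $210 = $19,971.00
Motion practice: 25.3 × $310 = $7,843.00
Subtotal: $85,422.50
Write-off: 31.2 × $155 = $4,836.00
Total: $85,422.50 − $4,836.00 = $80,586.50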